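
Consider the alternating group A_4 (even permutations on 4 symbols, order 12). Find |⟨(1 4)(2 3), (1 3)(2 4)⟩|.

4

|⟨(1 4)(2 3)⟩| = 2 and |⟨(1 3)(2 4)⟩| = 2, so |H| is a multiple of lcm(2, 2) = 2 and divides |G| = 12.
Closing under the operation: H = {e, (1 2)(3 4), (1 3)(2 4), (1 4)(2 3)}, so |H| = 4.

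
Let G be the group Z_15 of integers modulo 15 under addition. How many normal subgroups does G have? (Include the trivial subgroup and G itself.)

4

G is abelian, so every subgroup is normal.
G has 4 subgroups in total, hence 4 normal subgroups.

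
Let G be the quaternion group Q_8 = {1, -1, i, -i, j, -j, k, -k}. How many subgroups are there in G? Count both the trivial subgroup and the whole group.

|G| = 8, so by Lagrange every subgroup order divides 8. Divisors: 1, 2, 4, 8.
Subgroups by order — order 1: 1; order 2: 1; order 4: 3; order 8: 1.
Total: 1 + 1 + 3 + 1 = 6.

6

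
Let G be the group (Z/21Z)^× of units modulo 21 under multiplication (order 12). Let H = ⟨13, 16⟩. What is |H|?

6

|⟨13⟩| = 2 and |⟨16⟩| = 3, so |H| is a multiple of lcm(2, 3) = 6 and divides |G| = 12.
Closing under the operation: H = {1, 4, 10, 13, 16, 19}, so |H| = 6.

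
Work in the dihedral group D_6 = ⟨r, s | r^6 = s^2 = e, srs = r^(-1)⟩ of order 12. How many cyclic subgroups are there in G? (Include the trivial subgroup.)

Each element a generates a cyclic subgroup ⟨a⟩; distinct elements may generate the same one (a cyclic group of order d has φ(d) generators).
Cyclic subgroups by order — order 1: 1; order 2: 7; order 3: 1; order 6: 1.
Total: 10.

10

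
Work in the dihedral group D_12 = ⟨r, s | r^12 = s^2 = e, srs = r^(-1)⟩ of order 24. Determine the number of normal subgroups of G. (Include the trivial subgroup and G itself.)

G has 34 subgroups. Checking conjugation-invariance by order — order 1: 1/1 normal; order 2: 1/13 normal; order 3: 1/1 normal; order 4: 1/7 normal; order 6: 1/5 normal; order 8: 0/3 normal; order 12: 3/3 normal; order 24: 1/1 normal.
Total normal subgroups: 9.

9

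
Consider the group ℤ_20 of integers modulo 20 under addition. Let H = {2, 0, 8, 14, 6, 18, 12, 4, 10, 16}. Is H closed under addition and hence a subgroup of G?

Yes

|H| = 10 divides |G| = 20, consistent with Lagrange.
H contains the identity, every element's inverse is in H, and H is closed under +: it is a subgroup.
In fact H = ⟨2⟩.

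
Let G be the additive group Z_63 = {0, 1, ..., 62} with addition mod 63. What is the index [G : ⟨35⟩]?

|⟨35⟩| = 9 and |G| = 63.
By Lagrange, [G : H] = |G|/|H| = 63/9 = 7.

7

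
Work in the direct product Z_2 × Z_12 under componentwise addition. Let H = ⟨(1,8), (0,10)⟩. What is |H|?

|⟨(1,8)⟩| = 6 and |⟨(0,10)⟩| = 6, so |H| is a multiple of lcm(6, 6) = 6 and divides |G| = 24.
Closing under the operation: H = {(0,0), (0,2), (0,4), (0,6), (0,8), (0,10), (1,0), (1,2), (1,4), (1,6), (1,8), (1,10)}, so |H| = 12.

12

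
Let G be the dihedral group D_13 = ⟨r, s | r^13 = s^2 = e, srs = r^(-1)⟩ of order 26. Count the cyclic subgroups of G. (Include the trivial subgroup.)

A cyclic subgroup of order d is generated by each of its φ(d) elements of order d, so the cyclic subgroups of order d number (#elements of order d)/φ(d).
Cyclic subgroups by order — order 1: 1; order 2: 13; order 13: 1.
Total: 15.

15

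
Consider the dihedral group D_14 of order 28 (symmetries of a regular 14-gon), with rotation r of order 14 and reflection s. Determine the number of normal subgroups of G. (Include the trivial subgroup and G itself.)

7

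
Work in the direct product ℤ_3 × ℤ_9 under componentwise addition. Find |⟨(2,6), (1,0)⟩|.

9

|⟨(2,6)⟩| = 3 and |⟨(1,0)⟩| = 3, so |H| is a multiple of lcm(3, 3) = 3 and divides |G| = 27.
Closing under the operation: H = {(0,0), (0,3), (0,6), (1,0), (1,3), (1,6), (2,0), (2,3), (2,6)}, so |H| = 9.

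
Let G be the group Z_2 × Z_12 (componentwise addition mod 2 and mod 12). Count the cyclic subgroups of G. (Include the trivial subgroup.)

12

Each element a generates a cyclic subgroup ⟨a⟩; distinct elements may generate the same one (a cyclic group of order d has φ(d) generators).
Cyclic subgroups by order — order 1: 1; order 2: 3; order 3: 1; order 4: 2; order 6: 3; order 12: 2.
Total: 12.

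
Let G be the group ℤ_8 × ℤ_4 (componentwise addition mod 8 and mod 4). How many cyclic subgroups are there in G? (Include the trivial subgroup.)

14

Group the elements of G by the cyclic subgroup they generate; each cyclic subgroup of order d accounts for φ(d) elements.
Cyclic subgroups by order — order 1: 1; order 2: 3; order 4: 6; order 8: 4.
Total: 14.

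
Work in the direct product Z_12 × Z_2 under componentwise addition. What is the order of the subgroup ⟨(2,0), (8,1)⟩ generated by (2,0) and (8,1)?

12

|⟨(2,0)⟩| = 6 and |⟨(8,1)⟩| = 6, so |H| is a multiple of lcm(6, 6) = 6 and divides |G| = 24.
Closing under the operation: H = {(0,0), (0,1), (2,0), (2,1), (4,0), (4,1), (6,0), (6,1), (8,0), (8,1), (10,0), (10,1)}, so |H| = 12.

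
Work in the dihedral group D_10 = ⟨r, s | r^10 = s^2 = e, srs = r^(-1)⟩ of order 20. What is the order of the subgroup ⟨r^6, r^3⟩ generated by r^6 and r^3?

10

|⟨r^6⟩| = 5 and |⟨r^3⟩| = 10, so |H| is a multiple of lcm(5, 10) = 10 and divides |G| = 20.
Closing under the operation: H = {e, r, r^2, r^3, r^4, r^5, r^6, r^7, r^8, r^9}, so |H| = 10.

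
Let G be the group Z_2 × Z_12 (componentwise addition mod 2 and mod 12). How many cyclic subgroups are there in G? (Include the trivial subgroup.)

Group the elements of G by the cyclic subgroup they generate; each cyclic subgroup of order d accounts for φ(d) elements.
Cyclic subgroups by order — order 1: 1; order 2: 3; order 3: 1; order 4: 2; order 6: 3; order 12: 2.
Total: 12.

12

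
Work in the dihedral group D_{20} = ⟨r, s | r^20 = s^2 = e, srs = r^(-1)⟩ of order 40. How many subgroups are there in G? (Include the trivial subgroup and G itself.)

48

|G| = 40, so by Lagrange every subgroup order divides 40. Divisors: 1, 2, 4, 5, 8, 10, 20, 40.
Subgroups by order — order 1: 1; order 2: 21; order 4: 11; order 5: 1; order 8: 5; order 10: 5; order 20: 3; order 40: 1.
Total: 1 + 21 + 11 + 1 + 5 + 5 + 3 + 1 = 48.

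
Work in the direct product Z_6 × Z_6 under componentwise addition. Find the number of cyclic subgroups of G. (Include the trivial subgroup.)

A cyclic subgroup of order d is generated by each of its φ(d) elements of order d, so the cyclic subgroups of order d number (#elements of order d)/φ(d).
Cyclic subgroups by order — order 1: 1; order 2: 3; order 3: 4; order 6: 12.
Total: 20.

20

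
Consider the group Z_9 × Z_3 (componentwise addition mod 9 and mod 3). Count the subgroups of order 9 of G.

4

|G| = 27 and 9 | 27, so subgroups of order 9 are possible by Lagrange.
The subgroups of order 9 are: {(0,0), (0,1), (0,2), (3,0), (3,1), (3,2), (6,0), (6,1), (6,2)}; {(0,0), (1,0), (2,0), (3,0), (4,0), (5,0), (6,0), (7,0), (8,0)}; {(0,0), (1,1), (2,2), (3,0), (4,1), (5,2), (6,0), (7,1), (8,2)}; {(0,0), (1,2), (2,1), (3,0), (4,2), (5,1), (6,0), (7,2), (8,1)}.
So G has 4 subgroups of order 9.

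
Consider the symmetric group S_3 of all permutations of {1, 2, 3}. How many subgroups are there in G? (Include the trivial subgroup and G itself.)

|G| = 6, so by Lagrange every subgroup order divides 6. Divisors: 1, 2, 3, 6.
Subgroups by order — order 1: 1; order 2: 3; order 3: 1; order 6: 1.
Total: 1 + 3 + 1 + 1 = 6.

6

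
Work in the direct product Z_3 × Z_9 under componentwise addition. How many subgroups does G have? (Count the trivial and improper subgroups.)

10

|G| = 27, so by Lagrange every subgroup order divides 27. Divisors: 1, 3, 9, 27.
Subgroups by order — order 1: 1; order 3: 4; order 9: 4; order 27: 1.
Total: 1 + 4 + 4 + 1 = 10.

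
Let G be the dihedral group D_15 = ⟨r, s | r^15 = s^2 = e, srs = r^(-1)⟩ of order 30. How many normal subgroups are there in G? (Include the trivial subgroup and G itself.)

5

G has 28 subgroups. Checking conjugation-invariance by order — order 1: 1/1 normal; order 2: 0/15 normal; order 3: 1/1 normal; order 5: 1/1 normal; order 6: 0/5 normal; order 10: 0/3 normal; order 15: 1/1 normal; order 30: 1/1 normal.
Total normal subgroups: 5.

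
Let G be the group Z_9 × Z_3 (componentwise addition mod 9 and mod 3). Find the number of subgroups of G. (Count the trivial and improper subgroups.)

10

|G| = 27, so by Lagrange every subgroup order divides 27. Divisors: 1, 3, 9, 27.
Subgroups by order — order 1: 1; order 3: 4; order 9: 4; order 27: 1.
Total: 1 + 4 + 4 + 1 = 10.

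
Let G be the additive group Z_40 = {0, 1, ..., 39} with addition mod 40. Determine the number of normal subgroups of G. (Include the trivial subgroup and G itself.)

8

G is abelian, so every subgroup is normal.
G has 8 subgroups in total, hence 8 normal subgroups.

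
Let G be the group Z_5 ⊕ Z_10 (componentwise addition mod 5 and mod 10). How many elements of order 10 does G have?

An element (a,b) has order lcm(ord(a), ord(b)); count pairs with lcm equal to 10.
Enumerating gives 24 such elements.

24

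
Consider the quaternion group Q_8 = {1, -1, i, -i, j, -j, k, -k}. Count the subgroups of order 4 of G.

|G| = 8 and 4 | 8, so subgroups of order 4 are possible by Lagrange.
The subgroups of order 4 are: {1, -1, i, -i}; {1, -1, j, -j}; {1, -1, k, -k}.
So G has 3 subgroups of order 4.

3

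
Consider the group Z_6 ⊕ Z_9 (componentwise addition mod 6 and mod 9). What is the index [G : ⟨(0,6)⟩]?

|⟨(0,6)⟩| = 3 and |G| = 54.
By Lagrange, [G : H] = |G|/|H| = 54/3 = 18.

18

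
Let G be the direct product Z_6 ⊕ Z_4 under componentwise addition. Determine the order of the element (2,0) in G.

The order of (2,0) in Z_6 × Z_4 is lcm(ord(2) in Z_6, ord(0) in Z_4).
ord(2) = 3 and ord(0) = 1, so |⟨(2,0)⟩| = lcm(3, 1) = 3.

3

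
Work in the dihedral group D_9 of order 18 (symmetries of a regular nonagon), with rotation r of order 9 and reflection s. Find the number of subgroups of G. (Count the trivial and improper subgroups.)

|G| = 18, so by Lagrange every subgroup order divides 18. Divisors: 1, 2, 3, 6, 9, 18.
Subgroups by order — order 1: 1; order 2: 9; order 3: 1; order 6: 3; order 9: 1; order 18: 1.
Total: 1 + 9 + 1 + 3 + 1 + 1 = 16.

16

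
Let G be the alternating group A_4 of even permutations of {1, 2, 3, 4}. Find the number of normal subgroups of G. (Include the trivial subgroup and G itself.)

3

G has 10 subgroups. Checking conjugation-invariance by order — order 1: 1/1 normal; order 2: 0/3 normal; order 3: 0/4 normal; order 4: 1/1 normal; order 12: 1/1 normal.
Total normal subgroups: 3.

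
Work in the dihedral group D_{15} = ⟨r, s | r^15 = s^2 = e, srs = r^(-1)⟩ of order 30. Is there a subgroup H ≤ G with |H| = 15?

15 | 30. A subgroup of order 15 is {e, r, r^2, r^3, r^4, r^5, r^6, r^7, r^8, r^9, r^10, r^11, r^12, r^13, r^14}.

Yes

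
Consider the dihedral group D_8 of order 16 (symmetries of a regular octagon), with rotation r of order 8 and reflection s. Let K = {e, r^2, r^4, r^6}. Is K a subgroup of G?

|K| = 4 divides |G| = 16, consistent with Lagrange.
K contains the identity, every element's inverse is in K, and K is closed under ·: it is a subgroup.
In fact K = ⟨r^6⟩.

Yes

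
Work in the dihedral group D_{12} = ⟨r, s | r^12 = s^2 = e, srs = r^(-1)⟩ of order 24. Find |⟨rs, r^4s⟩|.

|⟨rs⟩| = 2 and |⟨r^4s⟩| = 2, so |H| is a multiple of lcm(2, 2) = 2 and divides |G| = 24.
Closing under the operation: H = {e, r^3, r^6, r^9, rs, r^4s, r^7s, r^10s}, so |H| = 8.

8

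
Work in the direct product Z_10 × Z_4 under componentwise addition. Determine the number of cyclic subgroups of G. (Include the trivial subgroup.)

12

Group the elements of G by the cyclic subgroup they generate; each cyclic subgroup of order d accounts for φ(d) elements.
Cyclic subgroups by order — order 1: 1; order 2: 3; order 4: 2; order 5: 1; order 10: 3; order 20: 2.
Total: 12.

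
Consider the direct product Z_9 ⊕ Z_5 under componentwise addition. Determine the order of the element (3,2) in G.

The order of (3,2) in Z_9 × Z_5 is lcm(ord(3) in Z_9, ord(2) in Z_5).
ord(3) = 3 and ord(2) = 5, so |⟨(3,2)⟩| = lcm(3, 5) = 15.

15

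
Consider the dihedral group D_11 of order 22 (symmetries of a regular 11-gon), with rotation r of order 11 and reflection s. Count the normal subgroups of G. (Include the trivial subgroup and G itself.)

G has 14 subgroups. Checking conjugation-invariance by order — order 1: 1/1 normal; order 2: 0/11 normal; order 11: 1/1 normal; order 22: 1/1 normal.
Total normal subgroups: 3.

3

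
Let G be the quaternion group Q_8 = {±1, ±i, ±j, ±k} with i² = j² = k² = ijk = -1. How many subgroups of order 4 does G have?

|G| = 8 and 4 | 8, so subgroups of order 4 are possible by Lagrange.
The subgroups of order 4 are: {1, -1, i, -i}; {1, -1, j, -j}; {1, -1, k, -k}.
So G has 3 subgroups of order 4.

3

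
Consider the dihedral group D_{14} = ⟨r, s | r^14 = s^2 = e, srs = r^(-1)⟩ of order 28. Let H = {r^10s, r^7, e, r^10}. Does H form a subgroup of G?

No

r^10 ∈ H but its inverse r^4 ∉ H, so H is not a subgroup.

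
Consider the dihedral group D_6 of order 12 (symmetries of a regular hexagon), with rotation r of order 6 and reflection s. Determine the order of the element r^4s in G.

2

Computing powers of r^4s: the smallest k with (r^4s)^k = e is k = 2.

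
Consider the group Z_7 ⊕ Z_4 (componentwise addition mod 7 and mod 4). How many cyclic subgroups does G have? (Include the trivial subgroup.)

Each element a generates a cyclic subgroup ⟨a⟩; distinct elements may generate the same one (a cyclic group of order d has φ(d) generators).
Cyclic subgroups by order — order 1: 1; order 2: 1; order 4: 1; order 7: 1; order 14: 1; order 28: 1.
Total: 6.

6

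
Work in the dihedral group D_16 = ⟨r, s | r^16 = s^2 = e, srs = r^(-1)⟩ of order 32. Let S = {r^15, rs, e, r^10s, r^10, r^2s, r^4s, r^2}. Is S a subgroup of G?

r^15 ∈ S but its inverse r ∉ S, so S is not a subgroup.

No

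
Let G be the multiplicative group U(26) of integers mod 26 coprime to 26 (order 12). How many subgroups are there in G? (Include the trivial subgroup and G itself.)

6

|G| = 12, so by Lagrange every subgroup order divides 12. Divisors: 1, 2, 3, 4, 6, 12.
Subgroups by order — order 1: 1; order 2: 1; order 3: 1; order 4: 1; order 6: 1; order 12: 1.
Total: 1 + 1 + 1 + 1 + 1 + 1 = 6.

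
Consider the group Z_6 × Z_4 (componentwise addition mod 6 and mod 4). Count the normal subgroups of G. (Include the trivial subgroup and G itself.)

G is abelian, so every subgroup is normal.
G has 16 subgroups in total, hence 16 normal subgroups.

16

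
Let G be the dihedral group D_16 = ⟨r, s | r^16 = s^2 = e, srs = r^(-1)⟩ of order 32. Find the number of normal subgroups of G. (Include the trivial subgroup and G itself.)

G has 36 subgroups. Checking conjugation-invariance by order — order 1: 1/1 normal; order 2: 1/17 normal; order 4: 1/9 normal; order 8: 1/5 normal; order 16: 3/3 normal; order 32: 1/1 normal.
Total normal subgroups: 8.

8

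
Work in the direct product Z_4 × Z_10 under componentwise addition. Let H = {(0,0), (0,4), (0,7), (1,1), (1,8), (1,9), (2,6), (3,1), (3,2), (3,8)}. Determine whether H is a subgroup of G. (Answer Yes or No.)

No

(0,7) ∈ H but its inverse (0,3) ∉ H, so H is not a subgroup.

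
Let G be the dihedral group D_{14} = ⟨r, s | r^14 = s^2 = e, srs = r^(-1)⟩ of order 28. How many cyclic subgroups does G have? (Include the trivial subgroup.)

18

Group the elements of G by the cyclic subgroup they generate; each cyclic subgroup of order d accounts for φ(d) elements.
Cyclic subgroups by order — order 1: 1; order 2: 15; order 7: 1; order 14: 1.
Total: 18.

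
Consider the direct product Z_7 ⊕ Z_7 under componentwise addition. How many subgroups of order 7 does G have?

8

|G| = 49 and 7 | 49, so subgroups of order 7 are possible by Lagrange.
The subgroups of order 7 are: {(0,0), (0,1), (0,2), (0,3), (0,4), (0,5), (0,6)}; {(0,0), (1,0), (2,0), (3,0), (4,0), (5,0), (6,0)}; {(0,0), (1,1), (2,2), (3,3), (4,4), (5,5), (6,6)}; {(0,0), (1,2), (2,4), (3,6), (4,1), (5,3), (6,5)}; … (8 in all).
So G has 8 subgroups of order 7.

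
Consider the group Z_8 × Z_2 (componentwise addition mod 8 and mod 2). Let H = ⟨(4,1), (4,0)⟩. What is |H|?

4

|⟨(4,1)⟩| = 2 and |⟨(4,0)⟩| = 2, so |H| is a multiple of lcm(2, 2) = 2 and divides |G| = 16.
Closing under the operation: H = {(0,0), (0,1), (4,0), (4,1)}, so |H| = 4.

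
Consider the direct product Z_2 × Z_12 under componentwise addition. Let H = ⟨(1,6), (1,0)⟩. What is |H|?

4

|⟨(1,6)⟩| = 2 and |⟨(1,0)⟩| = 2, so |H| is a multiple of lcm(2, 2) = 2 and divides |G| = 24.
Closing under the operation: H = {(0,0), (0,6), (1,0), (1,6)}, so |H| = 4.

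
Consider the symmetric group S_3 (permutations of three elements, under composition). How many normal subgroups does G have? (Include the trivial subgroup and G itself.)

3

G has 6 subgroups. Checking conjugation-invariance by order — order 1: 1/1 normal; order 2: 0/3 normal; order 3: 1/1 normal; order 6: 1/1 normal.
Total normal subgroups: 3.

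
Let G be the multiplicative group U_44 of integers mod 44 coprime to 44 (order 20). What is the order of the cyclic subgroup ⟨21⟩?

Compute successive powers of 21 mod 44: 21, 1; 21^2 ≡ 1 (mod 44).
So |⟨21⟩| = 2.

2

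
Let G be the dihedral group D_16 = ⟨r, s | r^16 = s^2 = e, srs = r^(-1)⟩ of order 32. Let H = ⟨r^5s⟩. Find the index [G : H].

|⟨r^5s⟩| = 2 and |G| = 32.
By Lagrange, [G : H] = |G|/|H| = 32/2 = 16.

16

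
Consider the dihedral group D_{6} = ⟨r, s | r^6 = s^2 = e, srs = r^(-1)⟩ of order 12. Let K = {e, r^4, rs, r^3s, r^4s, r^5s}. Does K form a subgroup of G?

No

r^4 ∈ K but its inverse r^2 ∉ K, so K is not a subgroup.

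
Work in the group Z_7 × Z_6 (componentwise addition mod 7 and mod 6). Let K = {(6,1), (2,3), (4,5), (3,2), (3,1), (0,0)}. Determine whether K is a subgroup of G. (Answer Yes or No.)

(2,3) ∈ K but its inverse (5,3) ∉ K, so K is not a subgroup.

No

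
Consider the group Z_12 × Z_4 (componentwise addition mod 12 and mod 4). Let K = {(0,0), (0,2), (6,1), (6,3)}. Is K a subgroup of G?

|K| = 4 divides |G| = 48, consistent with Lagrange.
K contains the identity, every element's inverse is in K, and K is closed under +: it is a subgroup.
In fact K = ⟨(6,1)⟩.

Yes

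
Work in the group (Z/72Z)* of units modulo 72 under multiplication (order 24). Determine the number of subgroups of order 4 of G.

|G| = 24 and 4 | 24, so subgroups of order 4 are possible by Lagrange.
The subgroups of order 4 are: {1, 17, 19, 35}; {1, 17, 37, 53}; {1, 17, 55, 71}; {1, 19, 37, 55}; … (7 in all).
So G has 7 subgroups of order 4.

7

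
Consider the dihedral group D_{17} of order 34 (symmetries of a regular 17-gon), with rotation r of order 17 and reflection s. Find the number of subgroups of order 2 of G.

|G| = 34 and 2 | 34, so subgroups of order 2 are possible by Lagrange.
The subgroups of order 2 are: {e, r^10s}; {e, r^11s}; {e, r^12s}; {e, r^13s}; … (17 in all).
So G has 17 subgroups of order 2.

17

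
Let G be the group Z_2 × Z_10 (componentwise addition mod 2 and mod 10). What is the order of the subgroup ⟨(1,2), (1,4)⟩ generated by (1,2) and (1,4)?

10

|⟨(1,2)⟩| = 10 and |⟨(1,4)⟩| = 10, so |H| is a multiple of lcm(10, 10) = 10 and divides |G| = 20.
Closing under the operation: H = {(0,0), (0,2), (0,4), (0,6), (0,8), (1,0), (1,2), (1,4), (1,6), (1,8)}, so |H| = 10.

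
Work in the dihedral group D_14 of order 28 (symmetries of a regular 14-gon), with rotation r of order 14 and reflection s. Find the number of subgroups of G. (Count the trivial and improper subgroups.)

28

|G| = 28, so by Lagrange every subgroup order divides 28. Divisors: 1, 2, 4, 7, 14, 28.
Subgroups by order — order 1: 1; order 2: 15; order 4: 7; order 7: 1; order 14: 3; order 28: 1.
Total: 1 + 15 + 7 + 1 + 3 + 1 = 28.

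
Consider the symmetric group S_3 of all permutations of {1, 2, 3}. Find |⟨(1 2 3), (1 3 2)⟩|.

3

|⟨(1 2 3)⟩| = 3 and |⟨(1 3 2)⟩| = 3, so |H| is a multiple of lcm(3, 3) = 3 and divides |G| = 6.
Closing under the operation: H = {e, (1 2 3), (1 3 2)}, so |H| = 3.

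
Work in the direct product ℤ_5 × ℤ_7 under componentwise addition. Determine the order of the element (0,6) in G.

7

The order of (0,6) in Z_5 × Z_7 is lcm(ord(0) in Z_5, ord(6) in Z_7).
ord(0) = 1 and ord(6) = 7, so |⟨(0,6)⟩| = lcm(1, 7) = 7.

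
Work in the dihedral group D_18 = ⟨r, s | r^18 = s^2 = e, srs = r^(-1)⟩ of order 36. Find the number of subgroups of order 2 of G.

|G| = 36 and 2 | 36, so subgroups of order 2 are possible by Lagrange.
The subgroups of order 2 are: {e, r^10s}; {e, r^11s}; {e, r^12s}; {e, r^13s}; … (19 in all).
So G has 19 subgroups of order 2.

19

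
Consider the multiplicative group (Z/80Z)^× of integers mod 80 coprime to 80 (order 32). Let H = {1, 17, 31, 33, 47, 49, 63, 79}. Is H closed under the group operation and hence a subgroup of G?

Yes

|H| = 8 divides |G| = 32, consistent with Lagrange.
H contains the identity, every element's inverse is in H, and H is closed under ·: it is a subgroup.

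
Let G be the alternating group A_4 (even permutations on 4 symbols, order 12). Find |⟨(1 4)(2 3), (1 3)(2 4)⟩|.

4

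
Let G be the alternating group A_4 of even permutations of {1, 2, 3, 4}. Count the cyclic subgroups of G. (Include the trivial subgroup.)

A cyclic subgroup of order d is generated by each of its φ(d) elements of order d, so the cyclic subgroups of order d number (#elements of order d)/φ(d).
Cyclic subgroups by order — order 1: 1; order 2: 3; order 3: 4.
Total: 8.

8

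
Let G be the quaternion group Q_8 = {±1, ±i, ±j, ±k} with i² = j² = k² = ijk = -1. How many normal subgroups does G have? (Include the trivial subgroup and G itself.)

G has 6 subgroups. Checking conjugation-invariance by order — order 1: 1/1 normal; order 2: 1/1 normal; order 4: 3/3 normal; order 8: 1/1 normal.
Total normal subgroups: 6.

6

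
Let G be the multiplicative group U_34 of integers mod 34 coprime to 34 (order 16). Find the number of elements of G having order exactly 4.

2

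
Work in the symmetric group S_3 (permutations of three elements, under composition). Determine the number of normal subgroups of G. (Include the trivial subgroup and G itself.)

3

G has 6 subgroups. Checking conjugation-invariance by order — order 1: 1/1 normal; order 2: 0/3 normal; order 3: 1/1 normal; order 6: 1/1 normal.
Total normal subgroups: 3.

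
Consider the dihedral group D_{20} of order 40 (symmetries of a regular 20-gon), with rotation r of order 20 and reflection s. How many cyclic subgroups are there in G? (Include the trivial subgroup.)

26

Each element a generates a cyclic subgroup ⟨a⟩; distinct elements may generate the same one (a cyclic group of order d has φ(d) generators).
Cyclic subgroups by order — order 1: 1; order 2: 21; order 4: 1; order 5: 1; order 10: 1; order 20: 1.
Total: 26.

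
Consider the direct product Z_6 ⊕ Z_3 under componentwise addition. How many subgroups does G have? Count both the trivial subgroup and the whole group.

12

|G| = 18, so by Lagrange every subgroup order divides 18. Divisors: 1, 2, 3, 6, 9, 18.
Subgroups by order — order 1: 1; order 2: 1; order 3: 4; order 6: 4; order 9: 1; order 18: 1.
Total: 1 + 1 + 4 + 4 + 1 + 1 = 12.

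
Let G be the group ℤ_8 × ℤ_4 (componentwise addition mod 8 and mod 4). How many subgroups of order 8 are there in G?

|G| = 32 and 8 | 32, so subgroups of order 8 are possible by Lagrange.
The subgroups of order 8 are: {(0,0), (0,1), (0,2), (0,3), (4,0), (4,1), (4,2), (4,3)}; {(0,0), (0,2), (2,0), (2,2), (4,0), (4,2), (6,0), (6,2)}; {(0,0), (0,2), (2,1), (2,3), (4,0), (4,2), (6,1), (6,3)}; {(0,0), (1,0), (2,0), (3,0), (4,0), (5,0), (6,0), (7,0)}; … (7 in all).
So G has 7 subgroups of order 8.

7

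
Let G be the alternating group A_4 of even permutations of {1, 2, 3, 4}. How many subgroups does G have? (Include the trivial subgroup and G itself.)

|G| = 12, so by Lagrange every subgroup order divides 12. Divisors: 1, 2, 3, 4, 6, 12.
Subgroups by order — order 1: 1; order 2: 3; order 3: 4; order 4: 1; order 6: 0; order 12: 1.
Total: 1 + 3 + 4 + 1 + 0 + 1 = 10.

10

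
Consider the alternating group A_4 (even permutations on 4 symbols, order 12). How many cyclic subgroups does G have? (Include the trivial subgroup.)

Group the elements of G by the cyclic subgroup they generate; each cyclic subgroup of order d accounts for φ(d) elements.
Cyclic subgroups by order — order 1: 1; order 2: 3; order 3: 4.
Total: 8.

8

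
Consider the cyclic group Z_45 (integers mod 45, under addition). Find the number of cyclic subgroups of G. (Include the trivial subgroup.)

6

A cyclic subgroup of order d is generated by each of its φ(d) elements of order d, so the cyclic subgroups of order d number (#elements of order d)/φ(d).
Cyclic subgroups by order — order 1: 1; order 3: 1; order 5: 1; order 9: 1; order 15: 1; order 45: 1.
Total: 6.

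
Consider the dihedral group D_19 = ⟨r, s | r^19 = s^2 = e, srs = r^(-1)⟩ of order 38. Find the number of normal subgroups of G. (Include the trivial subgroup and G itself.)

3

G has 22 subgroups. Checking conjugation-invariance by order — order 1: 1/1 normal; order 2: 0/19 normal; order 19: 1/1 normal; order 38: 1/1 normal.
Total normal subgroups: 3.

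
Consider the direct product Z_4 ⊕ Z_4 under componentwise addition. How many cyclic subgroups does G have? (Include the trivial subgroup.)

10

A cyclic subgroup of order d is generated by each of its φ(d) elements of order d, so the cyclic subgroups of order d number (#elements of order d)/φ(d).
Cyclic subgroups by order — order 1: 1; order 2: 3; order 4: 6.
Total: 10.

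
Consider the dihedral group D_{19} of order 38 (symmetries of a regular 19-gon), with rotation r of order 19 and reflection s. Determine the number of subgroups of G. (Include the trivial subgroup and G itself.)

|G| = 38, so by Lagrange every subgroup order divides 38. Divisors: 1, 2, 19, 38.
Subgroups by order — order 1: 1; order 2: 19; order 19: 1; order 38: 1.
Total: 1 + 19 + 1 + 1 = 22.

22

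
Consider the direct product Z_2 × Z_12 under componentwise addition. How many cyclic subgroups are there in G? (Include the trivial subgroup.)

Each element a generates a cyclic subgroup ⟨a⟩; distinct elements may generate the same one (a cyclic group of order d has φ(d) generators).
Cyclic subgroups by order — order 1: 1; order 2: 3; order 3: 1; order 4: 2; order 6: 3; order 12: 2.
Total: 12.

12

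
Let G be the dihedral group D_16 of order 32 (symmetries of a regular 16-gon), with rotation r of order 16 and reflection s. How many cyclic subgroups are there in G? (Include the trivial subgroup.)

Group the elements of G by the cyclic subgroup they generate; each cyclic subgroup of order d accounts for φ(d) elements.
Cyclic subgroups by order — order 1: 1; order 2: 17; order 4: 1; order 8: 1; order 16: 1.
Total: 21.

21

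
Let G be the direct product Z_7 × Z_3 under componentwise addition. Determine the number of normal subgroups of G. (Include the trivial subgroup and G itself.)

4

G is abelian, so every subgroup is normal.
G has 4 subgroups in total, hence 4 normal subgroups.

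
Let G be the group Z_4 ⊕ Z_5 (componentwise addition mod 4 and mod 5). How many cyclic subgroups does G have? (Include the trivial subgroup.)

A cyclic subgroup of order d is generated by each of its φ(d) elements of order d, so the cyclic subgroups of order d number (#elements of order d)/φ(d).
Cyclic subgroups by order — order 1: 1; order 2: 1; order 4: 1; order 5: 1; order 10: 1; order 20: 1.
Total: 6.

6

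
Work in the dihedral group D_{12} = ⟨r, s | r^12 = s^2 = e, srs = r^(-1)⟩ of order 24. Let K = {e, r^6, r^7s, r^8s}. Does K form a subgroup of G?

Closure fails: r^8s · r^6 = r^2s ∉ K. So K is not a subgroup.

No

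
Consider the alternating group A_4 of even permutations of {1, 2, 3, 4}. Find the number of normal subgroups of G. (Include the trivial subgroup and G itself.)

G has 10 subgroups. Checking conjugation-invariance by order — order 1: 1/1 normal; order 2: 0/3 normal; order 3: 0/4 normal; order 4: 1/1 normal; order 12: 1/1 normal.
Total normal subgroups: 3.

3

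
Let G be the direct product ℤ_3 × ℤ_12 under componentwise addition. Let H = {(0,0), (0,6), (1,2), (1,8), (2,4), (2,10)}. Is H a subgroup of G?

Yes

|H| = 6 divides |G| = 36, consistent with Lagrange.
H contains the identity, every element's inverse is in H, and H is closed under +: it is a subgroup.
In fact H = ⟨(1,2)⟩.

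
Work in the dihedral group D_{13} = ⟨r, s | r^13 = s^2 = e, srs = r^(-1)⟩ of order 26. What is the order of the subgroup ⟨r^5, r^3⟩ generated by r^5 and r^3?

13

|⟨r^5⟩| = 13 and |⟨r^3⟩| = 13, so |H| is a multiple of lcm(13, 13) = 13 and divides |G| = 26.
Closing under the operation: H = {e, r, r^2, r^3, r^4, r^5, r^6, r^7, r^8, r^9, r^10, r^11, r^12}, so |H| = 13.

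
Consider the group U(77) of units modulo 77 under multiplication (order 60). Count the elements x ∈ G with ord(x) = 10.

12

Enumerating element orders in G gives 12 elements of order 10.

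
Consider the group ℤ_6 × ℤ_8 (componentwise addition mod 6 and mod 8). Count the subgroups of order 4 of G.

3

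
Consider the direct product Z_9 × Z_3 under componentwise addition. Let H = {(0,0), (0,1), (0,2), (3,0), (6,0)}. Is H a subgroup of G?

|H| = 5 does not divide |G| = 27, so by Lagrange H is not a subgroup.

No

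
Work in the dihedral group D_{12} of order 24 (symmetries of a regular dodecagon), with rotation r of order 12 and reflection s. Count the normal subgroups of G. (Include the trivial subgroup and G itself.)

9

G has 34 subgroups. Checking conjugation-invariance by order — order 1: 1/1 normal; order 2: 1/13 normal; order 3: 1/1 normal; order 4: 1/7 normal; order 6: 1/5 normal; order 8: 0/3 normal; order 12: 3/3 normal; order 24: 1/1 normal.
Total normal subgroups: 9.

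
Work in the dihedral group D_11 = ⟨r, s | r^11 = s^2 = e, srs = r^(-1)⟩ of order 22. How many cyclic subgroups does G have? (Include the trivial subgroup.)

13

Group the elements of G by the cyclic subgroup they generate; each cyclic subgroup of order d accounts for φ(d) elements.
Cyclic subgroups by order — order 1: 1; order 2: 11; order 11: 1.
Total: 13.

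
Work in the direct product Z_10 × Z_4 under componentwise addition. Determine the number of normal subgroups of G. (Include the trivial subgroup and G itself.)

16

G is abelian, so every subgroup is normal.
G has 16 subgroups in total, hence 16 normal subgroups.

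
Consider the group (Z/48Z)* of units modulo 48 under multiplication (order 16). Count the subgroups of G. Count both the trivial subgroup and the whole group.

27

|G| = 16, so by Lagrange every subgroup order divides 16. Divisors: 1, 2, 4, 8, 16.
Subgroups by order — order 1: 1; order 2: 7; order 4: 11; order 8: 7; order 16: 1.
Total: 1 + 7 + 11 + 7 + 1 = 27.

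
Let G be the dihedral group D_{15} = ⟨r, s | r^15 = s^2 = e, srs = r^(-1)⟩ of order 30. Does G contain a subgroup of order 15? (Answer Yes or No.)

Yes

15 | 30. A subgroup of order 15 is {e, r, r^2, r^3, r^4, r^5, r^6, r^7, r^8, r^9, r^10, r^11, r^12, r^13, r^14}.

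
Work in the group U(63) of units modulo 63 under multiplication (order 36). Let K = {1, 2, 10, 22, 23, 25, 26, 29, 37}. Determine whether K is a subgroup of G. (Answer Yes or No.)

2 ∈ K but its inverse 32 ∉ K, so K is not a subgroup.

No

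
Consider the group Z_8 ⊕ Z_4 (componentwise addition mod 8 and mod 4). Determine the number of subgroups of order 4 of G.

7

|G| = 32 and 4 | 32, so subgroups of order 4 are possible by Lagrange.
The subgroups of order 4 are: {(0,0), (0,1), (0,2), (0,3)}; {(0,0), (0,2), (4,0), (4,2)}; {(0,0), (0,2), (4,1), (4,3)}; {(0,0), (2,0), (4,0), (6,0)}; … (7 in all).
So G has 7 subgroups of order 4.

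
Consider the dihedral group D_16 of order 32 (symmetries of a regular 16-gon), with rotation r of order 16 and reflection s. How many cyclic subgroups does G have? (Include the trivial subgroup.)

21

A cyclic subgroup of order d is generated by each of its φ(d) elements of order d, so the cyclic subgroups of order d number (#elements of order d)/φ(d).
Cyclic subgroups by order — order 1: 1; order 2: 17; order 4: 1; order 8: 1; order 16: 1.
Total: 21.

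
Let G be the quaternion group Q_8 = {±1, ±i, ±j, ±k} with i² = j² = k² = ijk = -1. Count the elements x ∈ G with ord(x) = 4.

6

The elements of order 4 are: i, -i, j, -j, k, -k.
That's 6.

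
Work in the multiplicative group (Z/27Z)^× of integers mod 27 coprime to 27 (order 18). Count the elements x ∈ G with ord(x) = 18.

The elements of order 18 are: 2, 5, 11, 14, 20, 23.
That's 6.

6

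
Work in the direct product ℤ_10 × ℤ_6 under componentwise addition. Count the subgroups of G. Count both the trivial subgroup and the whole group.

|G| = 60, so by Lagrange every subgroup order divides 60. Divisors: 1, 2, 3, 4, 5, 6, 10, 12, 15, 20, 30, 60.
Subgroups by order — order 1: 1; order 2: 3; order 3: 1; order 4: 1; order 5: 1; order 6: 3; order 10: 3; order 12: 1; order 15: 1; order 20: 1; order 30: 3; order 60: 1.
Total: 1 + 3 + 1 + 1 + 1 + 3 + 3 + 1 + 1 + 1 + 3 + 1 = 20.

20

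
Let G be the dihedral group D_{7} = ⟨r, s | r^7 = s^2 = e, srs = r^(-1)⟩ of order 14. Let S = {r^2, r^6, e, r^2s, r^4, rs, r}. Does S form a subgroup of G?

No

r^4 ∈ S but its inverse r^3 ∉ S, so S is not a subgroup.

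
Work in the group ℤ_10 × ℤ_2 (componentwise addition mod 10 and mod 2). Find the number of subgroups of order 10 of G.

|G| = 20 and 10 | 20, so subgroups of order 10 are possible by Lagrange.
The subgroups of order 10 are: {(0,0), (0,1), (2,0), (2,1), (4,0), (4,1), (6,0), (6,1), (8,0), (8,1)}; {(0,0), (1,0), (2,0), (3,0), (4,0), (5,0), (6,0), (7,0), (8,0), (9,0)}; {(0,0), (1,1), (2,0), (3,1), (4,0), (5,1), (6,0), (7,1), (8,0), (9,1)}.
So G has 3 subgroups of order 10.

3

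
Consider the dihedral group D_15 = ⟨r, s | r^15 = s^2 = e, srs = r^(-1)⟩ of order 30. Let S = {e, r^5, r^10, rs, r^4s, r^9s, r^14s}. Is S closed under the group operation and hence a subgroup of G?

No

|S| = 7 does not divide |G| = 30, so by Lagrange S is not a subgroup.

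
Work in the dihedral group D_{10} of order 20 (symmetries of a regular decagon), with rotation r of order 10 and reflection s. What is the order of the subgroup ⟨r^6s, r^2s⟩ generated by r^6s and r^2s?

10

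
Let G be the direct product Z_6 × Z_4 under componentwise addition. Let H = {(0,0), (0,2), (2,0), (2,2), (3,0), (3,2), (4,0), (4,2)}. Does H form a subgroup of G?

No

Closure fails: (4,0) + (3,0) = (1,0) ∉ H. So H is not a subgroup.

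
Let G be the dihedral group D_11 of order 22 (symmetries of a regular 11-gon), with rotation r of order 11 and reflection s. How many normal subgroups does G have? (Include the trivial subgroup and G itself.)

G has 14 subgroups. Checking conjugation-invariance by order — order 1: 1/1 normal; order 2: 0/11 normal; order 11: 1/1 normal; order 22: 1/1 normal.
Total normal subgroups: 3.

3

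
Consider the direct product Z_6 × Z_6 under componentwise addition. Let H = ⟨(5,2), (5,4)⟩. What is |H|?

18

|⟨(5,2)⟩| = 6 and |⟨(5,4)⟩| = 6, so |H| is a multiple of lcm(6, 6) = 6 and divides |G| = 36.
Closing under the operation: H = {(0,0), (0,2), (0,4), (1,0), (1,2), (1,4), (2,0), (2,2), (2,4), (3,0), (3,2), (3,4), (4,0), (4,2), (4,4), (5,0), (5,2), (5,4)}, so |H| = 18.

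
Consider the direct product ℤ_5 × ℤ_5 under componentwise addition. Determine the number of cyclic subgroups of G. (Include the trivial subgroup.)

7

Group the elements of G by the cyclic subgroup they generate; each cyclic subgroup of order d accounts for φ(d) elements.
Cyclic subgroups by order — order 1: 1; order 5: 6.
Total: 7.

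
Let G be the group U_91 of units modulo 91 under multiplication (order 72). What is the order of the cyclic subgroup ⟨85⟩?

Compute successive powers of 85 mod 91: 85, 36, 57, 22, 50, 64, 71, 29, …; 85^12 ≡ 1 (mod 91).
So |⟨85⟩| = 12.

12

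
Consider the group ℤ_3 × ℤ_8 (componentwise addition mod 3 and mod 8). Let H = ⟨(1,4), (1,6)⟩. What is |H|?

12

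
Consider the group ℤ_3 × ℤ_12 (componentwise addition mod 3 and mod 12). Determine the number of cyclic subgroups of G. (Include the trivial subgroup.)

15

Each element a generates a cyclic subgroup ⟨a⟩; distinct elements may generate the same one (a cyclic group of order d has φ(d) generators).
Cyclic subgroups by order — order 1: 1; order 2: 1; order 3: 4; order 4: 1; order 6: 4; order 12: 4.
Total: 15.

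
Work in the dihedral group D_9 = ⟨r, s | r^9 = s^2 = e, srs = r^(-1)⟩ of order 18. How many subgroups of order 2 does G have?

9

|G| = 18 and 2 | 18, so subgroups of order 2 are possible by Lagrange.
The subgroups of order 2 are: {e, r^2s}; {e, r^3s}; {e, r^4s}; {e, r^5s}; … (9 in all).
So G has 9 subgroups of order 2.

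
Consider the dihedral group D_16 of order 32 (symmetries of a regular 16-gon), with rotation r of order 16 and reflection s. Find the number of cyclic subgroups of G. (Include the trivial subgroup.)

21

Group the elements of G by the cyclic subgroup they generate; each cyclic subgroup of order d accounts for φ(d) elements.
Cyclic subgroups by order — order 1: 1; order 2: 17; order 4: 1; order 8: 1; order 16: 1.
Total: 21.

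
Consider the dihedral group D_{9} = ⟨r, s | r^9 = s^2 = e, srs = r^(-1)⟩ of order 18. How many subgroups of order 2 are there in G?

|G| = 18 and 2 | 18, so subgroups of order 2 are possible by Lagrange.
The subgroups of order 2 are: {e, r^2s}; {e, r^3s}; {e, r^4s}; {e, r^5s}; … (9 in all).
So G has 9 subgroups of order 2.

9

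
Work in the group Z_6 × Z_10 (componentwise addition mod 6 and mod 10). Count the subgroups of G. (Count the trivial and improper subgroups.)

|G| = 60, so by Lagrange every subgroup order divides 60. Divisors: 1, 2, 3, 4, 5, 6, 10, 12, 15, 20, 30, 60.
Subgroups by order — order 1: 1; order 2: 3; order 3: 1; order 4: 1; order 5: 1; order 6: 3; order 10: 3; order 12: 1; order 15: 1; order 20: 1; order 30: 3; order 60: 1.
Total: 1 + 3 + 1 + 1 + 1 + 3 + 3 + 1 + 1 + 1 + 3 + 1 = 20.

20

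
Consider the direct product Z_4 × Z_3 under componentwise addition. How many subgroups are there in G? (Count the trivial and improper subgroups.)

6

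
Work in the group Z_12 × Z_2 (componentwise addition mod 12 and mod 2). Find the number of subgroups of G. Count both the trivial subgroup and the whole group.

16

|G| = 24, so by Lagrange every subgroup order divides 24. Divisors: 1, 2, 3, 4, 6, 8, 12, 24.
Subgroups by order — order 1: 1; order 2: 3; order 3: 1; order 4: 3; order 6: 3; order 8: 1; order 12: 3; order 24: 1.
Total: 1 + 3 + 1 + 3 + 3 + 1 + 3 + 1 = 16.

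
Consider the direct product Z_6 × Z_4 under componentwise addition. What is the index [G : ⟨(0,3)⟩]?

|⟨(0,3)⟩| = 4 and |G| = 24.
By Lagrange, [G : H] = |G|/|H| = 24/4 = 6.

6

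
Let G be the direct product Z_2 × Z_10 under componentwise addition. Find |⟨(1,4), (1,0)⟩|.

10

|⟨(1,4)⟩| = 10 and |⟨(1,0)⟩| = 2, so |H| is a multiple of lcm(10, 2) = 10 and divides |G| = 20.
Closing under the operation: H = {(0,0), (0,2), (0,4), (0,6), (0,8), (1,0), (1,2), (1,4), (1,6), (1,8)}, so |H| = 10.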